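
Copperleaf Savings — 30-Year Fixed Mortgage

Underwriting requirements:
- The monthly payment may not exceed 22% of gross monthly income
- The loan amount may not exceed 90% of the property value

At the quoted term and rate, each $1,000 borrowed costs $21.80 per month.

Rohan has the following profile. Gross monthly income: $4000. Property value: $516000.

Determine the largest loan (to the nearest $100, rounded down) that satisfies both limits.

$40,300

Payment cap: 22% × $4,000 = $880/month.
At $21.80 per $1,000, that supports 880/21.80 × 1,000 ≈ $40,366 → $40,300.
LTV cap: 90% × $516,000 = $464,400 → $464,400.
Binding constraint: payment-to-income.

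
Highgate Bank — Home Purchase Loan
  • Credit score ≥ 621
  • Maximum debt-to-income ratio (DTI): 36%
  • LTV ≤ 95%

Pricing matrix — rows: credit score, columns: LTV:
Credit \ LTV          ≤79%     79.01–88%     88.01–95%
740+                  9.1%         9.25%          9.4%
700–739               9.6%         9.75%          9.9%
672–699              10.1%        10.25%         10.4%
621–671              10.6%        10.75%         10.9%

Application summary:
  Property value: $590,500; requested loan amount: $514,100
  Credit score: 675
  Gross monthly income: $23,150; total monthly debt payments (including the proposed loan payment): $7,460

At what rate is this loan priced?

10.25%

Credit score 675 ≥ 621; DTI: 7,460 ÷ 23,150 = 32.2%, within the 36% cap
LTV: 514,100 ÷ 590,500 = 87.1%, within 95% cap
Credit 675 → row 672–699; LTV 87.1% → column 79.01–88%. Grid cell → 10.25%.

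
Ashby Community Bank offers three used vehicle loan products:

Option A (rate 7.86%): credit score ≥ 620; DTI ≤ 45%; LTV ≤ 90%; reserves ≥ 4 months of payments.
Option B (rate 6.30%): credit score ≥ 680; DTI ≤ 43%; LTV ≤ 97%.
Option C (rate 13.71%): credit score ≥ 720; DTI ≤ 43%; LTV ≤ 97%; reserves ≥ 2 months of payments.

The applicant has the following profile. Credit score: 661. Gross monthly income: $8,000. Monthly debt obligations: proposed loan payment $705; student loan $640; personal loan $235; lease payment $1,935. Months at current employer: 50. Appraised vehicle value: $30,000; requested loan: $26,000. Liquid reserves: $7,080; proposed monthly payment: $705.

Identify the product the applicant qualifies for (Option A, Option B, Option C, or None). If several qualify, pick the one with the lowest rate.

Total debts = (705 + 640 + 235 + 1,935) = 3,515; DTI = 3,515/8,000 = 43.9%.
LTV = 26,000/30,000 = 86.7%.
Reserves = 7,080/705 = 10.0 months.
Option A: score 661 ≥ 620; DTI 43.9% ≤ 45%; LTV 86.7% ≤ 90%; reserves 10.0 ≥ 4 mo → qualifies.
Option B: score 661 < 680; DTI 43.9% > 43%; LTV 86.7% ≤ 97% → does not qualify.
Option C: score 661 < 720; DTI 43.9% > 43%; LTV 86.7% ≤ 97%; reserves 10.0 ≥ 2 mo → does not qualify.

Option A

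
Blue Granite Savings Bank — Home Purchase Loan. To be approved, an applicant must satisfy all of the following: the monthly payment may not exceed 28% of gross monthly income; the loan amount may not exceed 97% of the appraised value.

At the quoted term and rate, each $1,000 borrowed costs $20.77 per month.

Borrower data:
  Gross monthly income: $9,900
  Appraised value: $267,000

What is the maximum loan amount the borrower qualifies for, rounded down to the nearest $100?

Payment cap: 28% × $9,900 = $2,772/month.
At $20.77 per $1,000, that supports 2,772/20.77 × 1,000 ≈ $133,461 → $133,400.
LTV cap: 97% × $267,000 = $258,990 → $258,900.
Binding constraint: payment-to-income.

$133,400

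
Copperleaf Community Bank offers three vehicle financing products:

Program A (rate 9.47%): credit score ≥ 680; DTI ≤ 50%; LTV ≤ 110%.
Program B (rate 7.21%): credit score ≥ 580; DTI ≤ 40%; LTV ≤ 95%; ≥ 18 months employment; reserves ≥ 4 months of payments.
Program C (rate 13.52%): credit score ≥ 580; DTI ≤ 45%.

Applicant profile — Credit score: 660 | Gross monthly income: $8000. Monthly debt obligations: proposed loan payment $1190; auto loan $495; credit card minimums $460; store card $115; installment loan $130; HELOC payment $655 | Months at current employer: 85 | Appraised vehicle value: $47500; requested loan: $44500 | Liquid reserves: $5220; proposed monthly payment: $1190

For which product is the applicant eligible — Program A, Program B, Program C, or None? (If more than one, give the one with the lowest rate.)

Total debts = (1,190 + 495 + 460 + 115 + 130 + 655) = 3,045; DTI = 3,045/8,000 = 38.1%.
LTV = 44,500/47,500 = 93.7%.
Reserves = 5,220/1,190 = 4.4 months.
Program A: score 660 < 680; DTI 38.1% ≤ 50%; LTV 93.7% ≤ 110% → does not qualify.
Program B: score 660 ≥ 580; DTI 38.1% ≤ 40%; LTV 93.7% ≤ 95%; employment 85 ≥ 18 mo; reserves 4.4 ≥ 4 mo → qualifies.
Program C: score 660 ≥ 580; DTI 38.1% ≤ 45% → qualifies.
Qualifying: Program B, Program C. Lowest rate is 7.21% → Program B.

Program B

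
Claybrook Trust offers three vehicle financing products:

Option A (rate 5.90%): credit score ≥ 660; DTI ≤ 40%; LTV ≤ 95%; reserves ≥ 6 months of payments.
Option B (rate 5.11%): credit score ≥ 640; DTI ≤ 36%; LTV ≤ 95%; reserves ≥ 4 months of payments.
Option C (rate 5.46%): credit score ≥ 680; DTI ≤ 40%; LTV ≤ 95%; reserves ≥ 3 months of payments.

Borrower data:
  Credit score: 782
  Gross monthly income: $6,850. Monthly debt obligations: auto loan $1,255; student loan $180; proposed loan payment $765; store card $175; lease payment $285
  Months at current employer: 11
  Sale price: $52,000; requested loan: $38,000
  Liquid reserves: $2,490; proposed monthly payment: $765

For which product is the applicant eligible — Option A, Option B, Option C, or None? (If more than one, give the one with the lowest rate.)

Total debts = (1,255 + 180 + 765 + 175 + 285) = 2,660; DTI = 2,660/6,850 = 38.8%.
LTV = 38,000/52,000 = 73.1%.
Reserves = 2,490/765 = 3.3 months.
Option A: score 782 ≥ 660; DTI 38.8% ≤ 40%; LTV 73.1% ≤ 95%; reserves 3.3 < 6 mo → does not qualify.
Option B: score 782 ≥ 640; DTI 38.8% > 36%; LTV 73.1% ≤ 95%; reserves 3.3 < 4 mo → does not qualify.
Option C: score 782 ≥ 680; DTI 38.8% ≤ 40%; LTV 73.1% ≤ 95%; reserves 3.3 ≥ 3 mo → qualifies.

Option C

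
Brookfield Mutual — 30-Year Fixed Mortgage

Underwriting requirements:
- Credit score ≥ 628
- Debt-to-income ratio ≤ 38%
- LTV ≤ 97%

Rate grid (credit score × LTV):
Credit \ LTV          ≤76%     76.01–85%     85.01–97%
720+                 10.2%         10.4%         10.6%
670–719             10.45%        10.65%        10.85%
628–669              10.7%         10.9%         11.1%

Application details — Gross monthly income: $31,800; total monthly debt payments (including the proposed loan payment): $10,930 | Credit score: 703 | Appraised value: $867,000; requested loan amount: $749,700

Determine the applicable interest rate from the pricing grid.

10.85%

Credit score 703 ≥ 628; DTI = 10,930/31,800 = 34.4% ≤ 38%
LTV = 749,700/867,000 = 86.5% ≤ 97%
Score 703 is in the 670–719 band; LTV 86.5% is in the 85.01–97% band → 10.85%.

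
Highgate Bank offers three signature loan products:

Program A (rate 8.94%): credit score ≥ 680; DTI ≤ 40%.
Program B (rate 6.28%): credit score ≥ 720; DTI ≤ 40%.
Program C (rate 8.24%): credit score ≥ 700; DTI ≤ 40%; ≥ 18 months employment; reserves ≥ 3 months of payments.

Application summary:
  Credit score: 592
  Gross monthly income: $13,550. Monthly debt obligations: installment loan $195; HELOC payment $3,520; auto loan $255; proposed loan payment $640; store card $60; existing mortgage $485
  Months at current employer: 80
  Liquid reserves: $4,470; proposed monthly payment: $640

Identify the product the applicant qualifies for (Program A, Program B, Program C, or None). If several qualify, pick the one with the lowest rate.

None

Total debts = (195 + 3,520 + 255 + 640 + 60 + 485) = 5,155; DTI = 5,155/13,550 = 38%.
Reserves = 4,470/640 = 7.0 months.
Program A: score 592 < 680; DTI 38% ≤ 40% → does not qualify.
Program B: score 592 < 720; DTI 38% ≤ 40% → does not qualify.
Program C: score 592 < 700; DTI 38% ≤ 40%; employment 80 ≥ 18 mo; reserves 7.0 ≥ 3 mo → does not qualify.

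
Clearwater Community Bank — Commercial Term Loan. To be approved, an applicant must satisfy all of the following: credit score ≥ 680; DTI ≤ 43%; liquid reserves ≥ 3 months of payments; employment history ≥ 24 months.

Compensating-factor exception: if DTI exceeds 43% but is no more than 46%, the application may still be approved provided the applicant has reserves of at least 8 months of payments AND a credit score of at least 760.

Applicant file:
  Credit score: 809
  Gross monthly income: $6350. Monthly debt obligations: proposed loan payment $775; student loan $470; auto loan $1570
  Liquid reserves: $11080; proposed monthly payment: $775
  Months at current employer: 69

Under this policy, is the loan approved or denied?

Approved

Credit score 809 ≥ 680 (meets base)
Total debts = (775 + 470 + 1,570) = 2,815. DTI = 2,815/6,350 = 44.3% > 43% — standard DTI limit exceeded.
Reserves = 11,080/775 = 14.3 months ≥ 3
Employment 69 ≥ 24 months
44.3% falls in the override range (43%–46%), so the compensating-factor test applies.
Override check — reserves: 14.3 mo (ok); score: 809 (ok).
Both override conditions satisfied; DTI exception granted.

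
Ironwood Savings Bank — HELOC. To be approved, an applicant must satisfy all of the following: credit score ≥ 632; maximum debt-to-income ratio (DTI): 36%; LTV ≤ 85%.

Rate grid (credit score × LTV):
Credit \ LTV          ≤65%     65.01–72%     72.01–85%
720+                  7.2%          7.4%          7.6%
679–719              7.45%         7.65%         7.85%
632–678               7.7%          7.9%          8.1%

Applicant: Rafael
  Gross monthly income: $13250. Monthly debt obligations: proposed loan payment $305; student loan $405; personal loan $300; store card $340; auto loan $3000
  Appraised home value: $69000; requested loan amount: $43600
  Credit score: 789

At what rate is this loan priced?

7.2%

Credit score 789 ≥ 632; Total monthly debts = (305 + 405 + 300 + 340 + 3,000) = 4,350. DTI: 4,350 ÷ 13,250 = 32.8%, within the 36% cap
Loan-to-value = 43,600/69,000 = 63.2% — pass (85% max)
Credit 789 → row 720+; LTV 63.2% → column ≤65%. Grid cell → 7.2%.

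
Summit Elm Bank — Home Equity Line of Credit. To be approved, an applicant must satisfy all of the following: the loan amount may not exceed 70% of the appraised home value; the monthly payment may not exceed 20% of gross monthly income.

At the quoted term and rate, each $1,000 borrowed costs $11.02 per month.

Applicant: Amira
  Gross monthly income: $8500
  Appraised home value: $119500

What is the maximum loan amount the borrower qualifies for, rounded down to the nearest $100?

Payment cap: 20% × $8,500 = $1,700/month.
At $11.02 per $1,000, that supports 1,700/11.02 × 1,000 ≈ $154,264 → $154,200.
LTV cap: 70% × $119,500 = $83,650 → $83,600.
Binding constraint: loan-to-value.

$83,600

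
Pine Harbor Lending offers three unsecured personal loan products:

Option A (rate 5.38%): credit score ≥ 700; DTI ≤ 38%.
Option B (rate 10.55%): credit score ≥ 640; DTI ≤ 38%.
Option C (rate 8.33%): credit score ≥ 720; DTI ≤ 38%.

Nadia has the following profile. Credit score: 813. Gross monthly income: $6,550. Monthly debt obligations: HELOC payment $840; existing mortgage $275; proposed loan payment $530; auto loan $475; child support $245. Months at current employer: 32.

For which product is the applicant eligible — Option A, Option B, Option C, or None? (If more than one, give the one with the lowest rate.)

Total debts = (840 + 275 + 530 + 475 + 245) = 2,365; DTI = 2,365/6,550 = 36.1%.
Option A: score 813 ≥ 700; DTI 36.1% ≤ 38% → qualifies.
Option B: score 813 ≥ 640; DTI 36.1% ≤ 38% → qualifies.
Option C: score 813 ≥ 720; DTI 36.1% ≤ 38% → qualifies.
Qualifying: Option A, Option B, Option C. Lowest rate is 5.38% → Option A.

Option A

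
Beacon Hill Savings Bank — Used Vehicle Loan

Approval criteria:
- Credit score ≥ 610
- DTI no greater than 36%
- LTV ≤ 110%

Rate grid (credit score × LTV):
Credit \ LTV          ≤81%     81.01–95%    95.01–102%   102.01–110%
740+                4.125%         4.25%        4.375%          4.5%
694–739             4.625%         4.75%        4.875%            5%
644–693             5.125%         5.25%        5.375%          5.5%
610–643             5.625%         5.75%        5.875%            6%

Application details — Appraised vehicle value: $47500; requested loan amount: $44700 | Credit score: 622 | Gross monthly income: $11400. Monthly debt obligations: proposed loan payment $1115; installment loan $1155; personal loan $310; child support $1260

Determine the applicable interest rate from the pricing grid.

Credit score 622 ≥ 610; Total monthly debts = (1,115 + 1,155 + 310 + 1,260) = 3,840. DTI = 3,840/11,400 = 33.7% ≤ 36%
Loan-to-value = 44,700/47,500 = 94.1% — pass (110% max)
Credit 622 → row 610–643; LTV 94.1% → column 81.01–95%. Grid cell → 5.75%.

5.75%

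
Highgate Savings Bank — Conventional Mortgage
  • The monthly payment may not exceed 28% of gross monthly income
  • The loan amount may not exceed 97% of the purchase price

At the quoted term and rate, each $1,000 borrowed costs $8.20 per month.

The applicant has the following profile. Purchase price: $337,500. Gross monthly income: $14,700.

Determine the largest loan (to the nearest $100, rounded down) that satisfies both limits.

Payment cap: 28% × $14,700 = $4,116/month.
At $8.20 per $1,000, that supports 4,116/8.20 × 1,000 ≈ $501,951 → $501,900.
LTV cap: 97% × $337,500 = $327,375 → $327,300.
Binding constraint: loan-to-value.

$327,300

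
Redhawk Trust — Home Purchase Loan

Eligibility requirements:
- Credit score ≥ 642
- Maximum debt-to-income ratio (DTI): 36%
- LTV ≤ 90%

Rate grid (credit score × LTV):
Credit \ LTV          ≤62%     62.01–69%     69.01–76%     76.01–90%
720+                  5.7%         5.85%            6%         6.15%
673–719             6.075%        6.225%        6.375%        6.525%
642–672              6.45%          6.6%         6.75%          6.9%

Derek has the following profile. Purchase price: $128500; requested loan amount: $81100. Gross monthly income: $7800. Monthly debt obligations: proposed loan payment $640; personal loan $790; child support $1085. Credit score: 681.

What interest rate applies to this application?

6.225%

Credit score 681 ≥ 642; Total monthly debts = (640 + 790 + 1,085) = 2,515. DTI = 2,515/7,800 = 32.2% ≤ 36%
LTV = 81,100/128,500 = 63.1% ≤ 90%
Score 681 is in the 673–719 band; LTV 63.1% is in the 62.01–69% band → 6.225%.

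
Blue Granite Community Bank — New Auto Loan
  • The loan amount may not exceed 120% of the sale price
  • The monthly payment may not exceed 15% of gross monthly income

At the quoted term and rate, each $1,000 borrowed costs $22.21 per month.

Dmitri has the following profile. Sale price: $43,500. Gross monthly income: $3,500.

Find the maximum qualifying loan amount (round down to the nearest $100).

$23,600

Payment cap: 15% × $3,500 = $525/month.
At $22.21 per $1,000, that supports 525/22.21 × 1,000 ≈ $23,638 → $23,600.
LTV cap: 120% × $43,500 = $52,200 → $52,200.
Binding constraint: payment-to-income.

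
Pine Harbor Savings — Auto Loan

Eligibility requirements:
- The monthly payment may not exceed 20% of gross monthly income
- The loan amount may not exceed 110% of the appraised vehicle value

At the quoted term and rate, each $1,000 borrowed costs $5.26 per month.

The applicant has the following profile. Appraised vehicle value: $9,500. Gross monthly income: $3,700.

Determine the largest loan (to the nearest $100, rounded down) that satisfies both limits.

$10,400

Payment cap: 20% × $3,700 = $740/month.
At $5.26 per $1,000, that supports 740/5.26 × 1,000 ≈ $140,684 → $140,600.
LTV cap: 110% × $9,500 = $10,450 → $10,400.
Binding constraint: loan-to-value.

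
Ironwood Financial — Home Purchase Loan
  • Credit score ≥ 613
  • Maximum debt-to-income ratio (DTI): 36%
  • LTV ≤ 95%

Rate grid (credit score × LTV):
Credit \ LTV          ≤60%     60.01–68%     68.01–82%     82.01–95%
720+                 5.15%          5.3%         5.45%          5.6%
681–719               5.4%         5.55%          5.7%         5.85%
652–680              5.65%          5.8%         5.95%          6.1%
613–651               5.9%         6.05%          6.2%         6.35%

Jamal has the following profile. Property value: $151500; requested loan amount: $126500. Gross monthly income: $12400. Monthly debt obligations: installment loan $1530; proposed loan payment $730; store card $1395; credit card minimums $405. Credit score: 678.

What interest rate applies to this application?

6.1%

Credit score 678 ≥ 613; Total monthly debts = (1,530 + 730 + 1,395 + 405) = 4,060. DTI = 4,060/12,400 = 32.7% ≤ 36%
Loan-to-value = 126,500/151,500 = 83.5% — pass (95% max)
Credit 678 → row 652–680; LTV 83.5% → column 82.01–95%. Grid cell → 6.1%.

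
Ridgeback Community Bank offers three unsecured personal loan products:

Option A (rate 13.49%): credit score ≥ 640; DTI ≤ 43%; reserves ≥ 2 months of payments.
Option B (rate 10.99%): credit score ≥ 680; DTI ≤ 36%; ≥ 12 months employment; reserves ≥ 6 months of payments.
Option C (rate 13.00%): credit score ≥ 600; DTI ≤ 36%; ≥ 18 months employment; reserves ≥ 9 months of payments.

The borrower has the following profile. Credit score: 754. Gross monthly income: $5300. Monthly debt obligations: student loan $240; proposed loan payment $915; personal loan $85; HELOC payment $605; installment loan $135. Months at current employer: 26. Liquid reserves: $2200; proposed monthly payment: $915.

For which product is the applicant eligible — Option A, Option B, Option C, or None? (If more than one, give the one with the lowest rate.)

Total debts = (240 + 915 + 85 + 605 + 135) = 1,980; DTI = 1,980/5,300 = 37.4%.
Reserves = 2,200/915 = 2.4 months.
Option A: score 754 ≥ 640; DTI 37.4% ≤ 43%; reserves 2.4 ≥ 2 mo → qualifies.
Option B: score 754 ≥ 680; DTI 37.4% > 36%; employment 26 ≥ 12 mo; reserves 2.4 < 6 mo → does not qualify.
Option C: score 754 ≥ 600; DTI 37.4% > 36%; employment 26 ≥ 18 mo; reserves 2.4 < 9 mo → does not qualify.

Option A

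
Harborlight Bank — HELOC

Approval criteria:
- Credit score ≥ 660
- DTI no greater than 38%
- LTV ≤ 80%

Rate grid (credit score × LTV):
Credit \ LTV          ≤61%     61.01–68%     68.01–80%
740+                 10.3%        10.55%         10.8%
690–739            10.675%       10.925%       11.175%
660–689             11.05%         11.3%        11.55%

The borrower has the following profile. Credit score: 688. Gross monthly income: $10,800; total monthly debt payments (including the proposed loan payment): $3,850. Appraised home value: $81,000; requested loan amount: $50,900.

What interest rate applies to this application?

11.3%

Credit score 688 ≥ 660; DTI: 3,850 ÷ 10,800 = 35.6%, within the 38% cap
Loan-to-value = 50,900/81,000 = 62.8% — pass (80% max)
Credit 688 → row 660–689; LTV 62.8% → column 61.01–68%. Grid cell → 11.3%.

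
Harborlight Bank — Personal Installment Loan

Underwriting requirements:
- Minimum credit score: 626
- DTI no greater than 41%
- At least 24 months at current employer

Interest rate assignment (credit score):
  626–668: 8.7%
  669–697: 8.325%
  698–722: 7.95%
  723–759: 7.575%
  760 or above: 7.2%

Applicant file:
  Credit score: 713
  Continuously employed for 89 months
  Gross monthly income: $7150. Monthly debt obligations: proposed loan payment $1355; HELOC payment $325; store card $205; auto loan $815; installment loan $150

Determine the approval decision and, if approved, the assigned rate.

Approved at 7.95%

Credit score 713 ≥ 626 (meets minimum)
Total monthly debts = (1,355 + 325 + 205 + 815 + 150) = 2,850. DTI = 2,850/7,150 = 39.9% ≤ 41%
Employment 89 ≥ 24 months
All requirements met. Score 713 falls in the 698–722 tier → 7.95%.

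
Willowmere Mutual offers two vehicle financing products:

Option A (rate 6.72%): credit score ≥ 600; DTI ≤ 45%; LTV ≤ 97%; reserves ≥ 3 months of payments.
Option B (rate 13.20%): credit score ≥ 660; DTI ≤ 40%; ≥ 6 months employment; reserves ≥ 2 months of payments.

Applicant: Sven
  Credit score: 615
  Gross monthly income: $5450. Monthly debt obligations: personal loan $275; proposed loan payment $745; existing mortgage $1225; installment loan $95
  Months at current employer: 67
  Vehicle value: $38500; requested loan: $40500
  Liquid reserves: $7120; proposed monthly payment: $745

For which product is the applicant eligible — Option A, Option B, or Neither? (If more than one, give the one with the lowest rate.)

Total debts = (275 + 745 + 1,225 + 95) = 2,340; DTI = 2,340/5,450 = 42.9%.
LTV = 40,500/38,500 = 105.2%.
Reserves = 7,120/745 = 9.6 months.
Option A: score 615 ≥ 600; DTI 42.9% ≤ 45%; LTV 105.2% > 97%; reserves 9.6 ≥ 3 mo → does not qualify.
Option B: score 615 < 660; DTI 42.9% > 40%; employment 67 ≥ 6 mo; reserves 9.6 ≥ 2 mo → does not qualify.

Neither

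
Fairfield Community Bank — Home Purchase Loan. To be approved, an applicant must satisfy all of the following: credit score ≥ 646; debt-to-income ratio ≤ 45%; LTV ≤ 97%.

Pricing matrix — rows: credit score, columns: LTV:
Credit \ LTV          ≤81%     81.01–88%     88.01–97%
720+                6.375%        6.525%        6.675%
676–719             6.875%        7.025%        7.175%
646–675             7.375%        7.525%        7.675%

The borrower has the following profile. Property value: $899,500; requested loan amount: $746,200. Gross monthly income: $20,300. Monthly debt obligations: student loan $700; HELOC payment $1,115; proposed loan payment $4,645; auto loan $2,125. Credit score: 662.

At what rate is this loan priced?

Credit score 662 ≥ 646; Total monthly debts = (700 + 1,115 + 4,645 + 2,125) = 8,585. Debt-to-income = 8,585/20,300 = 42.3% — meets 45% limit
LTV: 746,200 ÷ 899,500 = 83%, within 97% cap
Row: 662 falls in 646–675. Column: 83% falls in 81.01–88%. Rate = 7.525%.

7.525%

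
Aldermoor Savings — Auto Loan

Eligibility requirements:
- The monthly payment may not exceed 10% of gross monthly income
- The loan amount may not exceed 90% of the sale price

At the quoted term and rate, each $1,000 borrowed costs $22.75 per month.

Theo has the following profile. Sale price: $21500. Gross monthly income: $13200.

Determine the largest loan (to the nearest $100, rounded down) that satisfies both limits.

Payment cap: 10% × $13,200 = $1,320/month.
At $22.75 per $1,000, that supports 1,320/22.75 × 1,000 ≈ $58,021 → $58,000.
LTV cap: 90% × $21,500 = $19,350 → $19,300.
Binding constraint: loan-to-value.

$19,300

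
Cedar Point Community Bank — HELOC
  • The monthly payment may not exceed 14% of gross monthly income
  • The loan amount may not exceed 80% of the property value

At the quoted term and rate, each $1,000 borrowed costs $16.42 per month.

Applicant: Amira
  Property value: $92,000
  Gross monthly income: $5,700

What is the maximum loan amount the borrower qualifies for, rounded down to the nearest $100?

Payment cap: 14% × $5,700 = $798/month.
At $16.42 per $1,000, that supports 798/16.42 × 1,000 ≈ $48,599 → $48,500.
LTV cap: 80% × $92,000 = $73,600 → $73,600.
Binding constraint: payment-to-income.

$48,500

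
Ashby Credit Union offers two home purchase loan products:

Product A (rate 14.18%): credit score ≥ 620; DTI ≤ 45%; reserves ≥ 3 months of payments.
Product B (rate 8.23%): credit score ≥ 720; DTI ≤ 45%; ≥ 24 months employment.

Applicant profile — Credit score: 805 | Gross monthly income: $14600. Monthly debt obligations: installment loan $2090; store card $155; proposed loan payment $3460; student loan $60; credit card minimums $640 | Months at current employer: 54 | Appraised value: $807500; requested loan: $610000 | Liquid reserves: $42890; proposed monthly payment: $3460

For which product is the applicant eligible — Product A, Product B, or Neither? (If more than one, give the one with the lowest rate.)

Product B

Total debts = (2,090 + 155 + 3,460 + 60 + 640) = 6,405; DTI = 6,405/14,600 = 43.9%.
LTV = 610,000/807,500 = 75.5%.
Reserves = 42,890/3,460 = 12.4 months.
Product A: score 805 ≥ 620; DTI 43.9% ≤ 45%; reserves 12.4 ≥ 3 mo → qualifies.
Product B: score 805 ≥ 720; DTI 43.9% ≤ 45%; employment 54 ≥ 24 mo → qualifies.
Qualifying: Product A, Product B. Lowest rate is 8.23% → Product B.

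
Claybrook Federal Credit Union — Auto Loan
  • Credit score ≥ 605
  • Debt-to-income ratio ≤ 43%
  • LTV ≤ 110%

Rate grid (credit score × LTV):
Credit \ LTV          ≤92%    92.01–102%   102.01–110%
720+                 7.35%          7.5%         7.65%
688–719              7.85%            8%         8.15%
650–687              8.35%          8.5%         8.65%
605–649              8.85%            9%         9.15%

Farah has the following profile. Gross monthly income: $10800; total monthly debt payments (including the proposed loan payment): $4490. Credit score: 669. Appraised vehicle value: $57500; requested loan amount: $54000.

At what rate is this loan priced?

Credit score 669 ≥ 605; DTI = 4,490/10,800 = 41.6% ≤ 43%
Loan-to-value = 54,000/57,500 = 93.9% — pass (110% max)
Credit 669 → row 650–687; LTV 93.9% → column 92.01–102%. Grid cell → 8.5%.

8.5%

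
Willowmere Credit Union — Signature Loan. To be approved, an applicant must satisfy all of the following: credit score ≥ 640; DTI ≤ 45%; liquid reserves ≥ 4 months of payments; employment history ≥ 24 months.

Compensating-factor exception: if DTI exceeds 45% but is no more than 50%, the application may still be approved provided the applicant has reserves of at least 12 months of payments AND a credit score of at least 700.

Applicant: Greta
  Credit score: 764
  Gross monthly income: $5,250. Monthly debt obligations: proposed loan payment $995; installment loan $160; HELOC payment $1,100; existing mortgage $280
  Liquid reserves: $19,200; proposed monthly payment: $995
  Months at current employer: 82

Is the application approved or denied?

Credit score 764 ≥ 640 (meets base)
Total debts = (995 + 160 + 1,100 + 280) = 2,535. DTI = 2,535/5,250 = 48.3% > 45% — standard DTI limit exceeded.
Liquid reserves cover 19,200/995 = 19.3 months — ≥ 4 required
Employment 82 ≥ 24 months
DTI 48.3% is within the 45%–50% exception band; checking compensating factors.
Override check — reserves: 19.3 mo (ok); score: 764 (ok).
Both compensating conditions met → exception applies.

Approved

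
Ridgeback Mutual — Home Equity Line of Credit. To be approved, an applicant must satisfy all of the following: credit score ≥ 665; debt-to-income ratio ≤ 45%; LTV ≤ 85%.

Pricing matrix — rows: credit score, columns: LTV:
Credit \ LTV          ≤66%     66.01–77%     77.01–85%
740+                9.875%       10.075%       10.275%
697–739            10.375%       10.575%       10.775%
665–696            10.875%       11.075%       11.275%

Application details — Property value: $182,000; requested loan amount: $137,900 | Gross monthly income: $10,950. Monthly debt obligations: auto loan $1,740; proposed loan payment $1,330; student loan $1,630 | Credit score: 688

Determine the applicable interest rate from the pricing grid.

11.075%

Credit score 688 ≥ 665; Total monthly debts = (1,740 + 1,330 + 1,630) = 4,700. DTI = 4,700/10,950 = 42.9% ≤ 45%
LTV = 137,900/182,000 = 75.8% ≤ 85%
Credit 688 → row 665–696; LTV 75.8% → column 66.01–77%. Grid cell → 11.075%.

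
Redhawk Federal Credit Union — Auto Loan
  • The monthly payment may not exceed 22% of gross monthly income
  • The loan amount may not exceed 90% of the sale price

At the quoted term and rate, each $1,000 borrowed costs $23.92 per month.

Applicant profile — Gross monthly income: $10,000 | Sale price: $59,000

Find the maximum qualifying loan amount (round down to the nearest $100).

Payment cap: 22% × $10,000 = $2,200/month.
At $23.92 per $1,000, that supports 2,200/23.92 × 1,000 ≈ $91,973 → $91,900.
LTV cap: 90% × $59,000 = $53,100 → $53,100.
Binding constraint: loan-to-value.

$53,100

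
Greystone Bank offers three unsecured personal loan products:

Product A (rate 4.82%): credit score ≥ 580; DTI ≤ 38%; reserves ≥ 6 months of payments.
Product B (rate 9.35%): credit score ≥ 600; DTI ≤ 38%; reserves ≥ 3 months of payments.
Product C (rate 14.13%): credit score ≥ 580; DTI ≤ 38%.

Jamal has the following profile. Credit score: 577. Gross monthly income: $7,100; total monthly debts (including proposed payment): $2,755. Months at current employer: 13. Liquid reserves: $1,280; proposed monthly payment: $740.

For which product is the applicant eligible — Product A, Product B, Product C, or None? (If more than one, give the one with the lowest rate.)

None

DTI = 2,755/7,100 = 38.8%.
Reserves = 1,280/740 = 1.7 months.
Product A: score 577 < 580; DTI 38.8% > 38%; reserves 1.7 < 6 mo → does not qualify.
Product B: score 577 < 600; DTI 38.8% > 38%; reserves 1.7 < 3 mo → does not qualify.
Product C: score 577 < 580; DTI 38.8% > 38% → does not qualify.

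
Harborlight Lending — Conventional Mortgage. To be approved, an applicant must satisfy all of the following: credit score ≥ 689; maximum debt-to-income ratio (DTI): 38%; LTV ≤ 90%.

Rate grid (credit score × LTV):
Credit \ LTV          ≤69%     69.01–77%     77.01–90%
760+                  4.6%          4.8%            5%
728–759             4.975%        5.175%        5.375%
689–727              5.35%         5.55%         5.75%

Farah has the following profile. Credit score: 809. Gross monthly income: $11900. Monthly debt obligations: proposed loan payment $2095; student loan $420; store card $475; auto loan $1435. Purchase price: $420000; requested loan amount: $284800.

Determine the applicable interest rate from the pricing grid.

4.6%

Credit score 809 ≥ 689; Total monthly debts = (2,095 + 420 + 475 + 1,435) = 4,425. Debt-to-income = 4,425/11,900 = 37.2% — meets 38% limit
LTV: 284,800 ÷ 420,000 = 67.8%, within 90% cap
Score 809 is in the 760+ band; LTV 67.8% is in the ≤69% band → 4.6%.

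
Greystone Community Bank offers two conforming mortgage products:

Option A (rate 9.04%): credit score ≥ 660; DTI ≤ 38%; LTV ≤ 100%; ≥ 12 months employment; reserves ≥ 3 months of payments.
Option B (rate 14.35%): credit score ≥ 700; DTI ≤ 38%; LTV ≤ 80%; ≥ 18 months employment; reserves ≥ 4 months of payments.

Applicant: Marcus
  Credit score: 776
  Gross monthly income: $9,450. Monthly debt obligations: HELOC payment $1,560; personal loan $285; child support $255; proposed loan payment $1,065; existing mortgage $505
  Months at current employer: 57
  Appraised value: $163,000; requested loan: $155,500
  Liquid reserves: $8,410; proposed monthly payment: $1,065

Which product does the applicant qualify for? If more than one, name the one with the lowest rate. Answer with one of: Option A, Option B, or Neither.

Neither

Total debts = (1,560 + 285 + 255 + 1,065 + 505) = 3,670; DTI = 3,670/9,450 = 38.8%.
LTV = 155,500/163,000 = 95.4%.
Reserves = 8,410/1,065 = 7.9 months.
Option A: score 776 ≥ 660; DTI 38.8% > 38%; LTV 95.4% ≤ 100%; employment 57 ≥ 12 mo; reserves 7.9 ≥ 3 mo → does not qualify.
Option B: score 776 ≥ 700; DTI 38.8% > 38%; LTV 95.4% > 80%; employment 57 ≥ 18 mo; reserves 7.9 ≥ 4 mo → does not qualify.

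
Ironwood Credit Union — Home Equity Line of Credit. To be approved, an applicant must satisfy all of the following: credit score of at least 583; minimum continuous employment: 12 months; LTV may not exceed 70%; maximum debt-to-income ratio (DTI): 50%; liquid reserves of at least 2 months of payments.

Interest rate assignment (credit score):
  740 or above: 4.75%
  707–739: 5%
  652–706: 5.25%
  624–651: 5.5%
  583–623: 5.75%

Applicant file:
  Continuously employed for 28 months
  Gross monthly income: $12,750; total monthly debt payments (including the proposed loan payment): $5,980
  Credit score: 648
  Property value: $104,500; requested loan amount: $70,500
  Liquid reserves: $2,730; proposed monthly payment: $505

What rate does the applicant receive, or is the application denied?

Credit score 648 ≥ 583 (meets minimum)
Reserves: 2,730 ÷ 505 = 5.4 months (meets 2-month minimum)
Employment 28 ≥ 12 months
Loan-to-value = 70,500/104,500 = 67.5% — pass (70% max)
Debt-to-income = 5,980/12,750 = 46.9% — meets 50% limit
All requirements met. Score 648 falls in the 624–651 tier → 5.5%.

Approved at 5.5%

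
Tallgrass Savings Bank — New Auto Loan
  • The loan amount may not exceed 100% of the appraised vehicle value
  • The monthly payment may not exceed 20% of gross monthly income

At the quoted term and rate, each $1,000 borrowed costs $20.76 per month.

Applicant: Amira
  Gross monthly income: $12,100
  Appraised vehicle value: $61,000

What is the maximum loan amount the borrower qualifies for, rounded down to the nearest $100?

$61,000

Payment cap: 20% × $12,100 = $2,420/month.
At $20.76 per $1,000, that supports 2,420/20.76 × 1,000 ≈ $116,570 → $116,500.
LTV cap: 100% × $61,000 = $61,000 → $61,000.
Binding constraint: loan-to-value.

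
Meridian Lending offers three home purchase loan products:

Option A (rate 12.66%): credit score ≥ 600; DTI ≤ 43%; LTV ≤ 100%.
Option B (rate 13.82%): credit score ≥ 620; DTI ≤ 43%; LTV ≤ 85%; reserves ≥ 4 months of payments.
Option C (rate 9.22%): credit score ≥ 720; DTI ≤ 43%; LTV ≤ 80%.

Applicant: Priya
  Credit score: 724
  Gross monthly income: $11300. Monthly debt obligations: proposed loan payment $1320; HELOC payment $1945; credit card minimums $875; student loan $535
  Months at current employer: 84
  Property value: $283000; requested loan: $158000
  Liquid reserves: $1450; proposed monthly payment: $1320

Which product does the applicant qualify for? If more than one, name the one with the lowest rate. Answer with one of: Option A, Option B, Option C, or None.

Total debts = (1,320 + 1,945 + 875 + 535) = 4,675; DTI = 4,675/11,300 = 41.4%.
LTV = 158,000/283,000 = 55.8%.
Reserves = 1,450/1,320 = 1.1 months.
Option A: score 724 ≥ 600; DTI 41.4% ≤ 43%; LTV 55.8% ≤ 100% → qualifies.
Option B: score 724 ≥ 620; DTI 41.4% ≤ 43%; LTV 55.8% ≤ 85%; reserves 1.1 < 4 mo → does not qualify.
Option C: score 724 ≥ 720; DTI 41.4% ≤ 43%; LTV 55.8% ≤ 80% → qualifies.
Qualifying: Option A, Option C. Lowest rate is 9.22% → Option C.

Option C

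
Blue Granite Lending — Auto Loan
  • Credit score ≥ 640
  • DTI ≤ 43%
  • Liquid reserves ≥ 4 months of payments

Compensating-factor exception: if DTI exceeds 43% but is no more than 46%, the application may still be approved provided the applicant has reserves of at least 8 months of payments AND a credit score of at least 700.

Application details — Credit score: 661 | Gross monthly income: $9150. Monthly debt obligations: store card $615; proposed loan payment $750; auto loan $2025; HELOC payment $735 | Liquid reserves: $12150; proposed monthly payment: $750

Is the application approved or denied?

Denied

Credit score 661 ≥ 640 (meets base)
Total debts = (615 + 750 + 2,025 + 735) = 4,125. DTI: 4,125 ÷ 9,150 = 45.1%, over the 43% base limit.
Reserves = 12,150/750 = 16.2 months ≥ 4
DTI 45.1% is within the 43%–46% exception band; checking compensating factors.
Reserves 16.2 ≥ 8 months; credit score 661 < 700.
Compensating-factor requirement not fully met.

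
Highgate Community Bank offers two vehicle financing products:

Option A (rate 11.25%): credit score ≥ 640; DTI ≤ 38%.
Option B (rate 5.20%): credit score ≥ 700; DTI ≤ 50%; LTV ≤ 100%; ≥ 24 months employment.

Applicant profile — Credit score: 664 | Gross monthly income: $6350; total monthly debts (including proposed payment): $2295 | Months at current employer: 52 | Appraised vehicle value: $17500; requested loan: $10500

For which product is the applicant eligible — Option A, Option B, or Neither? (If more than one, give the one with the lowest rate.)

Option A

DTI = 2,295/6,350 = 36.1%.
LTV = 10,500/17,500 = 60%.
Option A: score 664 ≥ 640; DTI 36.1% ≤ 38% → qualifies.
Option B: score 664 < 700; DTI 36.1% ≤ 50%; LTV 60% ≤ 100%; employment 52 ≥ 24 mo → does not qualify.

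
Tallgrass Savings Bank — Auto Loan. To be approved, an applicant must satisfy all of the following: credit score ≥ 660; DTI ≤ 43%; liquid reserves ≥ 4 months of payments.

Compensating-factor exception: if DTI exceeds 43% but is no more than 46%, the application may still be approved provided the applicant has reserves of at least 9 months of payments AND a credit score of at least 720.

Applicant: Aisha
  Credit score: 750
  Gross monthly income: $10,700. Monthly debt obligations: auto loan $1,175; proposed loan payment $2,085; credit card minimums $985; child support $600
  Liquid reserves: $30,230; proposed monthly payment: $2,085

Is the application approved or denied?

Credit score 750 ≥ 660 (meets base)
Total debts = (1,175 + 2,085 + 985 + 600) = 4,845. DTI = 4,845/10,700 = 45.3% > 43% — standard DTI limit exceeded.
Reserves: 30,230 ÷ 2,085 = 14.5 months (meets 4-month minimum)
DTI 45.3% is within the 43%–46% exception band; checking compensating factors.
Reserves 14.5 ≥ 9 months; credit score 750 ≥ 720.
Both compensating conditions met → exception applies.

Approved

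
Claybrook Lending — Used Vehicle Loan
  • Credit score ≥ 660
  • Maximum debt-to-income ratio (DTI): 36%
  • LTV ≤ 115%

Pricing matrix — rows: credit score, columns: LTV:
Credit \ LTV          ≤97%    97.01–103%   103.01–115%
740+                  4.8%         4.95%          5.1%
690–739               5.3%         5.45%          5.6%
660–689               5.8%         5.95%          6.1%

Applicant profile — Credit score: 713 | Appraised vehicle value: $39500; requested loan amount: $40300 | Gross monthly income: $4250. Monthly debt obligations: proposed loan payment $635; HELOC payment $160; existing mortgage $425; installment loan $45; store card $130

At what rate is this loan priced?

5.45%

Credit score 713 ≥ 660; Total monthly debts = (635 + 160 + 425 + 45 + 130) = 1,395. DTI: 1,395 ÷ 4,250 = 32.8%, within the 36% cap
Loan-to-value = 40,300/39,500 = 102% — pass (115% max)
Credit 713 → row 690–739; LTV 102% → column 97.01–103%. Grid cell → 5.45%.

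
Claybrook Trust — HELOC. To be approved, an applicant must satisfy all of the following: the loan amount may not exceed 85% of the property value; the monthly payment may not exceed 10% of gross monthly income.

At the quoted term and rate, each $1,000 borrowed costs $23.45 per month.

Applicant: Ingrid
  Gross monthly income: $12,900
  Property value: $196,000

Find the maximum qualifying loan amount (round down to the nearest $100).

$55,000

Payment cap: 10% × $12,900 = $1,290/month.
At $23.45 per $1,000, that supports 1,290/23.45 × 1,000 ≈ $55,010 → $55,000.
LTV cap: 85% × $196,000 = $166,600 → $166,600.
Binding constraint: payment-to-income.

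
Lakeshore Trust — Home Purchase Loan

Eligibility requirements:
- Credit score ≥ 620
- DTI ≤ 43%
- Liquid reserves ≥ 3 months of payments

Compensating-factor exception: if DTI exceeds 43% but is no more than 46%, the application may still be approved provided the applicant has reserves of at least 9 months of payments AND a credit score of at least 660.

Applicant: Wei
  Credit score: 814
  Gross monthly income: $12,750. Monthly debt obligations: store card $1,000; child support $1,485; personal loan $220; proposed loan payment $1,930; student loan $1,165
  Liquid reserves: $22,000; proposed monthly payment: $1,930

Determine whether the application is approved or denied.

Credit score 814 ≥ 620 (meets base)
Total debts = (1,000 + 1,485 + 220 + 1,930 + 1,165) = 5,800. DTI: 5,800 ÷ 12,750 = 45.5%, over the 43% base limit.
Liquid reserves cover 22,000/1,930 = 11.4 months — ≥ 3 required
45.5% falls in the override range (43%–46%), so the compensating-factor test applies.
Override check — reserves: 11.4 mo (ok); score: 814 (ok).
Both compensating conditions met → exception applies.

Approved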